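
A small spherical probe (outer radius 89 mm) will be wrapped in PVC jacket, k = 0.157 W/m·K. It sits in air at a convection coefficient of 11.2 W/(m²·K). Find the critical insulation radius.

For a sphere r_cr = 2k/h = 2×0.157/11.2
r_cr = 28 mm; since the bare radius (89 mm) is above r_cr, any added insulation will reduce heat loss.

r_cr ≈ 28 mm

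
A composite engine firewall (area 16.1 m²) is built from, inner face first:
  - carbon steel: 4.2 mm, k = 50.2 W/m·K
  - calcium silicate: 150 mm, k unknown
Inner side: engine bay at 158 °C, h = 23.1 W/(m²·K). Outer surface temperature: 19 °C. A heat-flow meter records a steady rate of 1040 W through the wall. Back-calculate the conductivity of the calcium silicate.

Treating each layer as a thermal resistance in series:
R_inner film = 1/(h_i·A) = 1/(23.1×16.1) = 0.002689 K/W
R_carbon steel = L/(kA) = 0.0042/(50.2×16.1) = 5.197×10^-6 K/W
Sum of known resistances R_other = 0.002694 K/W
Total R = ΔT/Q = 139/1040 = 0.1337 K/W
R_calcium silicate = R_total − R_other = 0.131 K/W
k = L/(R·A) = 0.15/(0.131×16.1)

k ≈ 0.0711 W/(m·K)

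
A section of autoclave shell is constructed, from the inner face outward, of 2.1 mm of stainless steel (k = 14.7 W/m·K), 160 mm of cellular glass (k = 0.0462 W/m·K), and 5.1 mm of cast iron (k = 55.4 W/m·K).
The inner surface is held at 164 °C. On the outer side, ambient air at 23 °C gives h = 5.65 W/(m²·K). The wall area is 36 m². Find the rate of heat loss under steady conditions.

Q ≈ 1390 W

Treating each layer as a thermal resistance in series:
R_stainless steel = L/(kA) = 0.0021/(14.7×36) = 3.968×10^-6 K/W
R_cellular glass = L/(kA) = 0.16/(0.0462×36) = 0.0962 K/W
R_cast iron = L/(kA) = 0.0051/(55.4×36) = 2.557×10^-6 K/W
R_outer film = 1/(h_o·A) = 1/(5.65×36) = 0.004916 K/W
R_total = 0.1011 K/W
Q = ΔT / R_total = 141 / 0.1011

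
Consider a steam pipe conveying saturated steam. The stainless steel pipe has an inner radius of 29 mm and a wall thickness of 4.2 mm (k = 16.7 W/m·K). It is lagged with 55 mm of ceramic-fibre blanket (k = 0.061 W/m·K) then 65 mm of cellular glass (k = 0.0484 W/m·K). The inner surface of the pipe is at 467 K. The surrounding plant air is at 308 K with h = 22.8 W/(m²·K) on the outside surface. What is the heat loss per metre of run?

q′ ≈ 36 W/m

For a radial system each layer contributes R = ln(r_out/r_in)/(2πkL); films add R = 1/(hA).
R_stainless steel pipe wall = ln(33.2/29)/(2π×16.7×1) = 0.001289 K/W
R_ceramic-fibre blanket = ln(88.2/33.2)/(2π×0.061×1) = 2.549 K/W
R_cellular glass = ln(153.2/88.2)/(2π×0.0484×1) = 1.816 K/W
R_outer film = 1/(h_o·2πr_oL) = 1/(22.8×2π×0.1532×1) = 0.04556 K/W
R_total = 4.412 K/W
Q = ΔT/R_total = 159/4.412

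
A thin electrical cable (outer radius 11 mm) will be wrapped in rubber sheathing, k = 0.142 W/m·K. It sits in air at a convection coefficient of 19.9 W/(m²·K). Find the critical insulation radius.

r_cr ≈ 7.14 mm

For a cylinder r_cr = k/h = 0.142/19.9
r_cr = 7.14 mm; since the bare radius (11 mm) is above r_cr, any added insulation will reduce heat loss.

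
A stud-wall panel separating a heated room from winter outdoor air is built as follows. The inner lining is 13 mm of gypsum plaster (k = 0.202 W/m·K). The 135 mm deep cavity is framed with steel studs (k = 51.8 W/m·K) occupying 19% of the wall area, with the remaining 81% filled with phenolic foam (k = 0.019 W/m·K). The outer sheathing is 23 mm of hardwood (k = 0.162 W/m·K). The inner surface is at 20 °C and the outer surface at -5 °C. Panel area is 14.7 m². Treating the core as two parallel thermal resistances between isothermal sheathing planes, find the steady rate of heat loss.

Sheathing layers in series; stud and cavity paths in parallel between them.
R_inner = 0.013/(0.202×14.7) = 0.004378 K/W
R_stud  = 0.135/(51.8×0.19×14.7) = 9.331×10^-4 K/W
R_cav   = 0.135/(0.019×0.81×14.7) = 0.5967 K/W
1/R_core = 1/R_stud + 1/R_cav → R_core = 9.317×10^-4 K/W
R_outer = 0.023/(0.162×14.7) = 0.009658 K/W
R_total = 0.01497 K/W
Q = ΔT/R_total = 25/0.01497

Q ≈ 1670 W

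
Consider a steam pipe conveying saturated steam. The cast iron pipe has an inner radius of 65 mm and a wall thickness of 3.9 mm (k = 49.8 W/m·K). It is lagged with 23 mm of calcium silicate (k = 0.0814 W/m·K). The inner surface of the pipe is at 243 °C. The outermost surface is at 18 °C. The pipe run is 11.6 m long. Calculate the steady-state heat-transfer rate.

Per-layer cylindrical resistances, series-summed:
R_cast iron pipe wall = ln(68.9/65)/(2π×49.8×11.6) = 1.605×10^-5 K/W
R_calcium silicate = ln(91.9/68.9)/(2π×0.0814×11.6) = 0.04855 K/W
R_total = 0.04857 K/W
Q = ΔT/R_total = 225/0.04857

Q ≈ 4630 W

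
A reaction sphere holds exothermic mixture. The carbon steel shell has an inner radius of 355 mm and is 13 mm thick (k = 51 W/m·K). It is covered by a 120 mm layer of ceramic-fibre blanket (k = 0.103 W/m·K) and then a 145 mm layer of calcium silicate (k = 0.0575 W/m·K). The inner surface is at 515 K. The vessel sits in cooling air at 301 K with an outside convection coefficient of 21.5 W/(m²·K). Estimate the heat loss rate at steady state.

Q ≈ 182 W

Each spherical layer contributes R = (1/r_i − 1/r_o)/(4πk):
R_carbon steel shell = (1/0.355 − 1/0.368)/(4π×51) = 1.553×10^-4 K/W
R_ceramic-fibre blanket = (1/0.368 − 1/0.488)/(4π×0.103) = 0.5163 K/W
R_calcium silicate = (1/0.488 − 1/0.633)/(4π×0.0575) = 0.6496 K/W
R_outer film = 1/(h·4πr_o²) = 1/(21.5×4π×0.633²) = 0.009237 K/W
R_total = 1.175 K/W
Q = ΔT/R_total = 214/1.175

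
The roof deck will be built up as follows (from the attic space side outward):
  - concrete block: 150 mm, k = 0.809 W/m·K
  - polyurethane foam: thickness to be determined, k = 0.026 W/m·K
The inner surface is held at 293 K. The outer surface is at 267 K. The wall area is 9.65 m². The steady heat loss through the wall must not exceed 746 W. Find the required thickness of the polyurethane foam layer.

L ≈ 3.92 mm

Using the resistance-network approach (series):
R_concrete block = L/(kA) = 0.15/(0.809×9.65) = 0.01921 K/W
Sum of the known resistances R_other = 0.01921 K/W
Required total resistance R_tot = ΔT/Q_allow = 26/746 = 0.03485 K/W
R_polyurethane foam = R_tot − R_other = 0.01564 K/W
L = R·k·A = 0.01564×0.026×9.65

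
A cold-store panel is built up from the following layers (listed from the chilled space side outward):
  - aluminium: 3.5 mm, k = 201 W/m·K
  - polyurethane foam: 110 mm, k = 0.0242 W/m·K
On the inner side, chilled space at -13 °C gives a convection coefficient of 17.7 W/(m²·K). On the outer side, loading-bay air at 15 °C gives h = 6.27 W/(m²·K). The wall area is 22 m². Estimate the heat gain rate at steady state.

Q ≈ 129 W

Treating each layer as a thermal resistance in series:
R_inner film = 1/(h_i·A) = 1/(17.7×22) = 0.002568 K/W
R_aluminium = L/(kA) = 0.0035/(201×22) = 7.915×10^-7 K/W
R_polyurethane foam = L/(kA) = 0.11/(0.0242×22) = 0.2066 K/W
R_outer film = 1/(h_o·A) = 1/(6.27×22) = 0.00725 K/W
R_total = 0.2164 K/W
Q = ΔT / R_total = 28 / 0.2164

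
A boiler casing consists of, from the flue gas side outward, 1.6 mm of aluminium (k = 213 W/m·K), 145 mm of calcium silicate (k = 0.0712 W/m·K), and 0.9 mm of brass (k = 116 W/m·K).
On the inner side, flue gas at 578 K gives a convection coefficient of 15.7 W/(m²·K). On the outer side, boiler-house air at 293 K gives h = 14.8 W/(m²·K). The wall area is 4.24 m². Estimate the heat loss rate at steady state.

Q ≈ 557 W

Series thermal resistances:
R_inner film = 1/(h_i·A) = 1/(15.7×4.24) = 0.01502 K/W
R_aluminium = L/(kA) = 0.0016/(213×4.24) = 1.772×10^-6 K/W
R_calcium silicate = L/(kA) = 0.145/(0.0712×4.24) = 0.4803 K/W
R_brass = L/(kA) = 0.0009/(116×4.24) = 1.83×10^-6 K/W
R_outer film = 1/(h_o·A) = 1/(14.8×4.24) = 0.01594 K/W
R_total = 0.5113 K/W
Q = ΔT / R_total = 285 / 0.5113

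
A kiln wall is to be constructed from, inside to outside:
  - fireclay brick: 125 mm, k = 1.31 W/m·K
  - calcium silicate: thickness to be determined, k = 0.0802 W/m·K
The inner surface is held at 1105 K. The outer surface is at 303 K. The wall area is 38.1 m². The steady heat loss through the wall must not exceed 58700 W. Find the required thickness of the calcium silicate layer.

L ≈ 34.1 mm

Treating each layer as a thermal resistance in series:
R_fireclay brick = L/(kA) = 0.125/(1.31×38.1) = 0.002504 K/W
Sum of the known resistances R_other = 0.002504 K/W
Required total resistance R_tot = ΔT/Q_allow = 802/58700 = 0.01366 K/W
R_calcium silicate = R_tot − R_other = 0.01116 K/W
L = R·k·A = 0.01116×0.0802×38.1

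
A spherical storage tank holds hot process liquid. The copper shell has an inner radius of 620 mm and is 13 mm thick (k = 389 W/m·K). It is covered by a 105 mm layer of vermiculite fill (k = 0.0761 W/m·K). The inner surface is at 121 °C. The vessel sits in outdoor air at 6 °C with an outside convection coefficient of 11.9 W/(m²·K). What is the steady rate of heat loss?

Spherical conduction: R = (1/r_in − 1/r_out)/(4πk) per layer; series-sum.
R_copper shell = (1/0.62 − 1/0.633)/(4π×389) = 6.776×10^-6 K/W
R_vermiculite fill = (1/0.633 − 1/0.738)/(4π×0.0761) = 0.235 K/W
R_outer film = 1/(h·4πr_o²) = 1/(11.9×4π×0.738²) = 0.01228 K/W
R_total = 0.2473 K/W
Q = ΔT/R_total = 115/0.2473

Q ≈ 465 W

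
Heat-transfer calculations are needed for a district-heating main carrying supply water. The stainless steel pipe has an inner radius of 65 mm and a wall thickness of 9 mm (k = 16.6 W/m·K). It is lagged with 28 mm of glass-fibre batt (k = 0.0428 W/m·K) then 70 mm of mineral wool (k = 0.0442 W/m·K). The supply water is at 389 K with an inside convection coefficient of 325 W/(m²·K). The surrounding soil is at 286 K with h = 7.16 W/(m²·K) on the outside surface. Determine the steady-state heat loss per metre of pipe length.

Radial resistances (cylindrical: R_cond = ln(r_o/r_i)/(2πkL), R_conv = 1/(h·2πrL)):
R_inner film = 1/(h_i·2πr₁L) = 1/(325×2π×0.065×1) = 0.007534 K/W
R_stainless steel pipe wall = ln(74/65)/(2π×16.6×1) = 0.001243 K/W
R_glass-fibre batt = ln(102/74)/(2π×0.0428×1) = 1.193 K/W
R_mineral wool = ln(172/102)/(2π×0.0442×1) = 1.881 K/W
R_outer film = 1/(h_o·2πr_oL) = 1/(7.16×2π×0.172×1) = 0.1292 K/W
R_total = 3.213 K/W
Q = ΔT/R_total = 103/3.213

q′ ≈ 32.1 W/m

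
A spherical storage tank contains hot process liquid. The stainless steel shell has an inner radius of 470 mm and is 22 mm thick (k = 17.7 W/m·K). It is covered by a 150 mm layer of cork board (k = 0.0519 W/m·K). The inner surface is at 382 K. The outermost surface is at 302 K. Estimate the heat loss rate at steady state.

Q ≈ 110 W

For a spherical shell R = (1/r₁ − 1/r₂)/(4πk); film R = 1/(h·4πr²). In series:
R_stainless steel shell = (1/0.47 − 1/0.492)/(4π×17.7) = 4.277×10^-4 K/W
R_cork board = (1/0.492 − 1/0.642)/(4π×0.0519) = 0.7281 K/W
R_total = 0.7286 K/W
Q = ΔT/R_total = 80/0.7286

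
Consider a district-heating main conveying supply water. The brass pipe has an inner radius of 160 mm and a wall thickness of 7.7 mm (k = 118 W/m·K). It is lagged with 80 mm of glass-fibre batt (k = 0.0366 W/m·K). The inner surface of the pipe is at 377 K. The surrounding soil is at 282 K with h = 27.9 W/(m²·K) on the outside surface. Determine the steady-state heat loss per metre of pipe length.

q′ ≈ 55.3 W/m

Cylindrical conduction, so R = ln(r₂/r₁)/(2πkL) per layer, in series:
R_brass pipe wall = ln(167.7/160)/(2π×118×1) = 6.34×10^-5 K/W
R_glass-fibre batt = ln(247.7/167.7)/(2π×0.0366×1) = 1.696 K/W
R_outer film = 1/(h_o·2πr_oL) = 1/(27.9×2π×0.2477×1) = 0.02303 K/W
R_total = 1.719 K/W
Q = ΔT/R_total = 95/1.719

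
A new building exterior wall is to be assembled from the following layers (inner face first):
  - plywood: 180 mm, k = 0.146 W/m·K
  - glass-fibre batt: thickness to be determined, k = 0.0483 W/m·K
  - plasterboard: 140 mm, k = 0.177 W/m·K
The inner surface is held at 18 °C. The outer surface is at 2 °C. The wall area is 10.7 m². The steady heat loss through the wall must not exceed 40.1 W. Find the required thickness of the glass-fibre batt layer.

Using the resistance-network approach (series):
R_plywood = L/(kA) = 0.18/(0.146×10.7) = 0.1152 K/W
R_plasterboard = L/(kA) = 0.14/(0.177×10.7) = 0.07392 K/W
Sum of the known resistances R_other = 0.1891 K/W
Required total resistance R_tot = ΔT/Q_allow = 16/40.1 = 0.399 K/W
R_glass-fibre batt = R_tot − R_other = 0.2099 K/W
L = R·k·A = 0.2099×0.0483×10.7

L ≈ 108 mm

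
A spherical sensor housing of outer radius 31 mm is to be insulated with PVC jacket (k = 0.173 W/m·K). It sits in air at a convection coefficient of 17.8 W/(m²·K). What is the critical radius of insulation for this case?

r_cr ≈ 19.4 mm

For a sphere r_cr = 2k/h = 2×0.173/17.8
r_cr = 19.4 mm; since the bare radius (31 mm) is above r_cr, any added insulation will reduce heat loss.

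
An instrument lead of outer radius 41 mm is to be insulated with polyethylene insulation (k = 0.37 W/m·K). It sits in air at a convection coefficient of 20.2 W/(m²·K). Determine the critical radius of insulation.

r_cr ≈ 18.3 mm

For a cylinder r_cr = k/h = 0.37/20.2
r_cr = 18.3 mm; since the bare radius (41 mm) is above r_cr, any added insulation will reduce heat loss.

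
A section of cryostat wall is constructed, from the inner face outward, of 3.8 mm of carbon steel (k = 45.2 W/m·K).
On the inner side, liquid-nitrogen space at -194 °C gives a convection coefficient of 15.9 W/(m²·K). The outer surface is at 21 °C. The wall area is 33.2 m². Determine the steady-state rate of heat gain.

Q ≈ 113000 W

Thermal resistances in series:
R_inner film = 1/(h_i·A) = 1/(15.9×33.2) = 0.001894 K/W
R_carbon steel = L/(kA) = 0.0038/(45.2×33.2) = 2.532×10^-6 K/W
R_total = 0.001897 K/W
Q = ΔT / R_total = 215 / 0.001897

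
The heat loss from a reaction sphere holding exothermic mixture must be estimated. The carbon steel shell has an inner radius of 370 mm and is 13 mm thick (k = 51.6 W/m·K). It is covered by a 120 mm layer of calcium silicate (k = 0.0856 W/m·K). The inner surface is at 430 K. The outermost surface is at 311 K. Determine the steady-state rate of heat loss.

Q ≈ 205 W

Radial (spherical) resistances in series:
R_carbon steel shell = (1/0.37 − 1/0.383)/(4π×51.6) = 1.415×10^-4 K/W
R_calcium silicate = (1/0.383 − 1/0.503)/(4π×0.0856) = 0.5791 K/W
R_total = 0.5792 K/W
Q = ΔT/R_total = 119/0.5792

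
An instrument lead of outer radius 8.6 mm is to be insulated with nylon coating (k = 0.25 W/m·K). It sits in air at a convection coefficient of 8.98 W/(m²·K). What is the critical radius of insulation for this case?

r_cr ≈ 27.8 mm

For a cylinder r_cr = k/h = 0.25/8.98
r_cr = 27.8 mm; since the bare radius (8.6 mm) is below r_cr, adding a thin layer of insulation will *increase* heat loss.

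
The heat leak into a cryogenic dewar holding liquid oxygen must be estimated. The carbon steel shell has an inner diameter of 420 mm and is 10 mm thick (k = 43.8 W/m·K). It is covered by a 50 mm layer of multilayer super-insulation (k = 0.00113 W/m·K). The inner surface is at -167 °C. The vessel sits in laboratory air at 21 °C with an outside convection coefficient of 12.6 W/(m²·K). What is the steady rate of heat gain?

For a spherical shell R = (1/r₁ − 1/r₂)/(4πk); film R = 1/(h·4πr²). In series:
R_carbon steel shell = (1/0.21 − 1/0.22)/(4π×43.8) = 3.933×10^-4 K/W
R_multilayer super-insulation = (1/0.22 − 1/0.27)/(4π×0.00113) = 59.28 K/W
R_outer film = 1/(h·4πr_o²) = 1/(12.6×4π×0.27²) = 0.08663 K/W
R_total = 59.37 K/W
Q = ΔT/R_total = 188/59.37

Q ≈ 3.17 W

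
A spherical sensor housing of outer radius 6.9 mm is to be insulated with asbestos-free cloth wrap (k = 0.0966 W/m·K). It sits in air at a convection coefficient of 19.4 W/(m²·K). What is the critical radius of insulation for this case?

r_cr ≈ 9.96 mm

For a sphere r_cr = 2k/h = 2×0.0966/19.4
r_cr = 9.96 mm; since the bare radius (6.9 mm) is below r_cr, adding a thin layer of insulation will *increase* heat loss.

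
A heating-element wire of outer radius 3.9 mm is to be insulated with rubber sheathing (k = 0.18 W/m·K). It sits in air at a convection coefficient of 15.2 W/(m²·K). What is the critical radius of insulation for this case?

r_cr ≈ 11.8 mm

For a cylinder r_cr = k/h = 0.18/15.2
r_cr = 11.8 mm; since the bare radius (3.9 mm) is below r_cr, adding a thin layer of insulation will *increase* heat loss.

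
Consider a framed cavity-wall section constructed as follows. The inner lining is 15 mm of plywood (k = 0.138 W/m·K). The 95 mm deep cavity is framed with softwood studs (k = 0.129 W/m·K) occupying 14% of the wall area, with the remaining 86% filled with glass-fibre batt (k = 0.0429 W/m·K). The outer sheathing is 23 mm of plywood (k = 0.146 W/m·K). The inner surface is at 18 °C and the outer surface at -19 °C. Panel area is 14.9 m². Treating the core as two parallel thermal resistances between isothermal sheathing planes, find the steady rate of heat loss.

Sheathing layers in series; stud and cavity paths in parallel between them.
R_inner = 0.015/(0.138×14.9) = 0.007295 K/W
R_stud  = 0.095/(0.129×0.14×14.9) = 0.353 K/W
R_cav   = 0.095/(0.0429×0.86×14.9) = 0.1728 K/W
1/R_core = 1/R_stud + 1/R_cav → R_core = 0.116 K/W
R_outer = 0.023/(0.146×14.9) = 0.01057 K/W
R_total = 0.1339 K/W
Q = ΔT/R_total = 37/0.1339

Q ≈ 276 W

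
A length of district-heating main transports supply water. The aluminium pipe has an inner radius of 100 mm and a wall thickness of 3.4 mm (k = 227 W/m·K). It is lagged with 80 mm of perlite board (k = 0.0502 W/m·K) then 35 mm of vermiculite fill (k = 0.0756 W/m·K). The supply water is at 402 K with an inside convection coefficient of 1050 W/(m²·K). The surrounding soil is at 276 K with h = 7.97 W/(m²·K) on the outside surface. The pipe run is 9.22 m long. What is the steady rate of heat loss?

Q ≈ 510 W

Radial resistances (cylindrical: R_cond = ln(r_o/r_i)/(2πkL), R_conv = 1/(h·2πrL)):
R_inner film = 1/(h_i·2πr₁L) = 1/(1050×2π×0.1×9.22) = 1.644×10^-4 K/W
R_aluminium pipe wall = ln(103.4/100)/(2π×227×9.22) = 2.543×10^-6 K/W
R_perlite board = ln(183.4/103.4)/(2π×0.0502×9.22) = 0.1971 K/W
R_vermiculite fill = ln(218.4/183.4)/(2π×0.0756×9.22) = 0.03988 K/W
R_outer film = 1/(h_o·2πr_oL) = 1/(7.97×2π×0.2184×9.22) = 0.009917 K/W
R_total = 0.247 K/W
Q = ΔT/R_total = 126/0.247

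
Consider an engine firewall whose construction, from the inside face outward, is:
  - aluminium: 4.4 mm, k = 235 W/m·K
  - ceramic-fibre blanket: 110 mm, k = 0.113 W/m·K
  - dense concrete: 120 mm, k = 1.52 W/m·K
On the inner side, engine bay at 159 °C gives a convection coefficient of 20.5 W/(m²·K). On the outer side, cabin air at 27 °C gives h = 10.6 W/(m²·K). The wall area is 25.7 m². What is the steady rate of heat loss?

Q ≈ 2840 W

Treating each layer as a thermal resistance in series:
R_inner film = 1/(h_i·A) = 1/(20.5×25.7) = 0.001898 K/W
R_aluminium = L/(kA) = 0.0044/(235×25.7) = 7.285×10^-7 K/W
R_ceramic-fibre blanket = L/(kA) = 0.11/(0.113×25.7) = 0.03788 K/W
R_dense concrete = L/(kA) = 0.12/(1.52×25.7) = 0.003072 K/W
R_outer film = 1/(h_o·A) = 1/(10.6×25.7) = 0.003671 K/W
R_total = 0.04652 K/W
Q = ΔT / R_total = 132 / 0.04652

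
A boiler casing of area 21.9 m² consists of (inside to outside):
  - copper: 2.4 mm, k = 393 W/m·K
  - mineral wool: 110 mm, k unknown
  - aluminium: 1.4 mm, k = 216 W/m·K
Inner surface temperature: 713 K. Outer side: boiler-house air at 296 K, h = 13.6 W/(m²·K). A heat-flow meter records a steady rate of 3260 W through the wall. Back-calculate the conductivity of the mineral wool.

Series thermal resistances:
R_copper = L/(kA) = 0.0024/(393×21.9) = 2.789×10^-7 K/W
R_aluminium = L/(kA) = 0.0014/(216×21.9) = 2.96×10^-7 K/W
R_outer film = 1/(h_o·A) = 1/(13.6×21.9) = 0.003358 K/W
Sum of known resistances R_other = 0.003358 K/W
Total R = ΔT/Q = 417/3260 = 0.1279 K/W
R_mineral wool = R_total − R_other = 0.1246 K/W
k = L/(R·A) = 0.11/(0.1246×21.9)

k ≈ 0.0403 W/(m·K)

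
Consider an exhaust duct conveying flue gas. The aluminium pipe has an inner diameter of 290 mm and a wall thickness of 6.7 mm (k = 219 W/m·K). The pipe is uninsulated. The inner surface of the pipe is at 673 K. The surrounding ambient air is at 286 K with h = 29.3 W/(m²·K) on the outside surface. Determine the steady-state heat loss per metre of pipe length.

Radial resistances (cylindrical: R_cond = ln(r_o/r_i)/(2πkL), R_conv = 1/(h·2πrL)):
R_aluminium pipe wall = ln(151.7/145)/(2π×219×1) = 3.283×10^-5 K/W
R_outer film = 1/(h_o·2πr_oL) = 1/(29.3×2π×0.1517×1) = 0.03581 K/W
R_total = 0.03584 K/W
Q = ΔT/R_total = 387/0.03584

q′ ≈ 10800 W/m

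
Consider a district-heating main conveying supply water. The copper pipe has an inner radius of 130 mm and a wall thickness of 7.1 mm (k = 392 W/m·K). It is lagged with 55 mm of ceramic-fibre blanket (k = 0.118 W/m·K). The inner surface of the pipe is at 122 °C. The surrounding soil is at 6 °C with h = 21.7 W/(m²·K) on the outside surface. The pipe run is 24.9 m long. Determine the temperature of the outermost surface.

T ≈ 15 °C

Radial resistances (cylindrical: R_cond = ln(r_o/r_i)/(2πkL), R_conv = 1/(h·2πrL)):
R_copper pipe wall = ln(137.1/130)/(2π×392×24.9) = 8.671×10^-7 K/W
R_ceramic-fibre blanket = ln(192.1/137.1)/(2π×0.118×24.9) = 0.01827 K/W
R_outer film = 1/(h_o·2πr_oL) = 1/(21.7×2π×0.1921×24.9) = 0.001533 K/W
R_total = 0.01981 K/W
Q = ΔT/R_total = 116/0.01981
Q = 5860 W
T_interface = T_inner − Q·ΣR(inner→interface) = 122 − 5860×0.01827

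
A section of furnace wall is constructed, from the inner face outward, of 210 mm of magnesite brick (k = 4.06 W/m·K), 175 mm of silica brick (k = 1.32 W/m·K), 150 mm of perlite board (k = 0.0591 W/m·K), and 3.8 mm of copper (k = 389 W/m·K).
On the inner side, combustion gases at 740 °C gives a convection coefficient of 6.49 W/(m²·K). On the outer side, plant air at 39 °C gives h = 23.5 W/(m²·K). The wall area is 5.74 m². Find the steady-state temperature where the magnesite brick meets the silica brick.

Series thermal resistances:
R_inner film = 1/(h_i·A) = 1/(6.49×5.74) = 0.02684 K/W
R_magnesite brick = L/(kA) = 0.21/(4.06×5.74) = 0.009011 K/W
R_silica brick = L/(kA) = 0.175/(1.32×5.74) = 0.0231 K/W
R_perlite board = L/(kA) = 0.15/(0.0591×5.74) = 0.4422 K/W
R_copper = L/(kA) = 0.0038/(389×5.74) = 1.702×10^-6 K/W
R_outer film = 1/(h_o·A) = 1/(23.5×5.74) = 0.007413 K/W
R_total = 0.5085 K/W;  Q = ΔT/R_total = 701/0.5085 = 1378 W
T_interface = T_inner − Q·ΣR(inner→interface) = 740 − 1380×0.03585

T ≈ 691 °C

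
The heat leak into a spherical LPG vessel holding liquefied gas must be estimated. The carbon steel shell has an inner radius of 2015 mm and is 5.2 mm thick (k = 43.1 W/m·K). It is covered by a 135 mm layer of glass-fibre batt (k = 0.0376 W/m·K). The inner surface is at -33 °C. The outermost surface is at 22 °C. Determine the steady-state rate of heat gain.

For a spherical shell R = (1/r₁ − 1/r₂)/(4πk); film R = 1/(h·4πr²). In series:
R_carbon steel shell = (1/2.015 − 1/2.0202)/(4π×43.1) = 2.359×10^-6 K/W
R_glass-fibre batt = (1/2.0202 − 1/2.1552)/(4π×0.0376) = 0.06562 K/W
R_total = 0.06563 K/W
Q = ΔT/R_total = 55/0.06563

Q ≈ 838 W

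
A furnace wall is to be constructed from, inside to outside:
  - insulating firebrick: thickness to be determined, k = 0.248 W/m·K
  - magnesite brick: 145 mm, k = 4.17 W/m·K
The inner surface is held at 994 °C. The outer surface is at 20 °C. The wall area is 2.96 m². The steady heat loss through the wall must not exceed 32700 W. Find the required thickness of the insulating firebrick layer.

Series thermal resistances:
R_magnesite brick = L/(kA) = 0.145/(4.17×2.96) = 0.01175 K/W
Sum of the known resistances R_other = 0.01175 K/W
Required total resistance R_tot = ΔT/Q_allow = 974/32700 = 0.02979 K/W
R_insulating firebrick = R_tot − R_other = 0.01804 K/W
L = R·k·A = 0.01804×0.248×2.96

L ≈ 13.2 mm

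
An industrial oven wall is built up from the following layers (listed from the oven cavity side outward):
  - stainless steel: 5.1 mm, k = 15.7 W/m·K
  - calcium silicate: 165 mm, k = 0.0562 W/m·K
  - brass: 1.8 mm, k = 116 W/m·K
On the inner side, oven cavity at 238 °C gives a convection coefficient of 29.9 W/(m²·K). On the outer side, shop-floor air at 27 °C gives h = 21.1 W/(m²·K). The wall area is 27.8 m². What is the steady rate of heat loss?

Q ≈ 1940 W

Using the resistance-network approach (series):
R_inner film = 1/(h_i·A) = 1/(29.9×27.8) = 0.001203 K/W
R_stainless steel = L/(kA) = 0.0051/(15.7×27.8) = 1.168×10^-5 K/W
R_calcium silicate = L/(kA) = 0.165/(0.0562×27.8) = 0.1056 K/W
R_brass = L/(kA) = 0.0018/(116×27.8) = 5.582×10^-7 K/W
R_outer film = 1/(h_o·A) = 1/(21.1×27.8) = 0.001705 K/W
R_total = 0.1085 K/W
Q = ΔT / R_total = 211 / 0.1085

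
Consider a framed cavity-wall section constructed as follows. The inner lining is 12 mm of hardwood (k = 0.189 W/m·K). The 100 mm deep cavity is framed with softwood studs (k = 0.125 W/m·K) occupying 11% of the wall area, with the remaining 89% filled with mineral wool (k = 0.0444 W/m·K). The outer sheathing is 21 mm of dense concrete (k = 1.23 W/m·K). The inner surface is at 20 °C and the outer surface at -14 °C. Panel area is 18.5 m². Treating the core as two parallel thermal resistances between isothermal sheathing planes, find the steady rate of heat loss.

Sheathing layers in series; stud and cavity paths in parallel between them.
R_inner = 0.012/(0.189×18.5) = 0.003432 K/W
R_stud  = 0.1/(0.125×0.11×18.5) = 0.3931 K/W
R_cav   = 0.1/(0.0444×0.89×18.5) = 0.1368 K/W
1/R_core = 1/R_stud + 1/R_cav → R_core = 0.1015 K/W
R_outer = 0.021/(1.23×18.5) = 9.229×10^-4 K/W
R_total = 0.1058 K/W
Q = ΔT/R_total = 34/0.1058

Q ≈ 321 W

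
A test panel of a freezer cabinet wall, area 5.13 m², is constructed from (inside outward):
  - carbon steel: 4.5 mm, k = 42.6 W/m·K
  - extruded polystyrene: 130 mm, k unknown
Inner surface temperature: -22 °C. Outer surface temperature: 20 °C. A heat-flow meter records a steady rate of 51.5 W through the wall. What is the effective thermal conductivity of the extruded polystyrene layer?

k ≈ 0.0311 W/(m·K)

Treating each layer as a thermal resistance in series:
R_carbon steel = L/(kA) = 0.0045/(42.6×5.13) = 2.059×10^-5 K/W
Sum of known resistances R_other = 2.059×10^-5 K/W
Total R = ΔT/Q = 42/51.5 = 0.8155 K/W
R_extruded polystyrene = R_total − R_other = 0.8155 K/W
k = L/(R·A) = 0.13/(0.8155×5.13)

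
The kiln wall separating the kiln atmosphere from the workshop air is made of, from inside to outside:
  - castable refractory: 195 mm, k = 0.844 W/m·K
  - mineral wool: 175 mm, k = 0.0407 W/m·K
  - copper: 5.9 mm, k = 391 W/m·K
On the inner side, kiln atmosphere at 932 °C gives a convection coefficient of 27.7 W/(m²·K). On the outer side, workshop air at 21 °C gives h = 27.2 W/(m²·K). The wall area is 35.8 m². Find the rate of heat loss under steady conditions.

Thermal resistances in series:
R_inner film = 1/(h_i·A) = 1/(27.7×35.8) = 0.001008 K/W
R_castable refractory = L/(kA) = 0.195/(0.844×35.8) = 0.006454 K/W
R_mineral wool = L/(kA) = 0.175/(0.0407×35.8) = 0.1201 K/W
R_copper = L/(kA) = 0.0059/(391×35.8) = 4.215×10^-7 K/W
R_outer film = 1/(h_o·A) = 1/(27.2×35.8) = 0.001027 K/W
R_total = 0.1286 K/W
Q = ΔT / R_total = 911 / 0.1286

Q ≈ 7080 W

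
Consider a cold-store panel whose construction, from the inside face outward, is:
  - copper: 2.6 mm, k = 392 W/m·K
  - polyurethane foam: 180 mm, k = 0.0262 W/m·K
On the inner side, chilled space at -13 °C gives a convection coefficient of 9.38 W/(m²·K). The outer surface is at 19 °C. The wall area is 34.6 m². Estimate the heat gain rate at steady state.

Q ≈ 159 W

Thermal resistances in series:
R_inner film = 1/(h_i·A) = 1/(9.38×34.6) = 0.003081 K/W
R_copper = L/(kA) = 0.0026/(392×34.6) = 1.917×10^-7 K/W
R_polyurethane foam = L/(kA) = 0.18/(0.0262×34.6) = 0.1986 K/W
R_total = 0.2016 K/W
Q = ΔT / R_total = 32 / 0.2016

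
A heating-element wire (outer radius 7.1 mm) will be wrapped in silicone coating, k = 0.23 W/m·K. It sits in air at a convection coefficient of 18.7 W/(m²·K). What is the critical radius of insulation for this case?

r_cr ≈ 12.3 mm

For a cylinder r_cr = k/h = 0.23/18.7
r_cr = 12.3 mm; since the bare radius (7.1 mm) is below r_cr, adding a thin layer of insulation will *increase* heat loss.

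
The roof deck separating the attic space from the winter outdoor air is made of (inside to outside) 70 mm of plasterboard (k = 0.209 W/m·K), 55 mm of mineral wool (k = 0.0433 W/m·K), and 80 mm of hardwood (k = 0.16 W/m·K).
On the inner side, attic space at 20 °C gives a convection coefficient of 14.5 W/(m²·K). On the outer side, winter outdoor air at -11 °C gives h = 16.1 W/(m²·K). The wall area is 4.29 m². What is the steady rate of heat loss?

Using the resistance-network approach (series):
R_inner film = 1/(h_i·A) = 1/(14.5×4.29) = 0.01608 K/W
R_plasterboard = L/(kA) = 0.07/(0.209×4.29) = 0.07807 K/W
R_mineral wool = L/(kA) = 0.055/(0.0433×4.29) = 0.2961 K/W
R_hardwood = L/(kA) = 0.08/(0.16×4.29) = 0.1166 K/W
R_outer film = 1/(h_o·A) = 1/(16.1×4.29) = 0.01448 K/W
R_total = 0.5213 K/W
Q = ΔT / R_total = 31 / 0.5213

Q ≈ 59.5 W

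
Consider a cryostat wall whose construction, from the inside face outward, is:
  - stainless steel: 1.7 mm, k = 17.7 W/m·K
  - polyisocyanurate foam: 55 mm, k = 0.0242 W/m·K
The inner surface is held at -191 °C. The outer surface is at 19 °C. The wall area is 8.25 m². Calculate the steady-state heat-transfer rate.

Q ≈ 762 W

Treating each layer as a thermal resistance in series:
R_stainless steel = L/(kA) = 0.0017/(17.7×8.25) = 1.164×10^-5 K/W
R_polyisocyanurate foam = L/(kA) = 0.055/(0.0242×8.25) = 0.2755 K/W
R_total = 0.2755 K/W
Q = ΔT / R_total = 210 / 0.2755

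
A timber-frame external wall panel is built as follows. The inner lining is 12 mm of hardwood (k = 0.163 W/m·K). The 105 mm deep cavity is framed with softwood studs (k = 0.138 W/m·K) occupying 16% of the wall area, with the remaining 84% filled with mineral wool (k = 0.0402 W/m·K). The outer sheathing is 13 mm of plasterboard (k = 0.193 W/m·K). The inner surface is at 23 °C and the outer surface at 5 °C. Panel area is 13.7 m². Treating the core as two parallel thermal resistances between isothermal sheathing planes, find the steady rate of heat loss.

Sheathing layers in series; stud and cavity paths in parallel between them.
R_inner = 0.012/(0.163×13.7) = 0.005374 K/W
R_stud  = 0.105/(0.138×0.16×13.7) = 0.3471 K/W
R_cav   = 0.105/(0.0402×0.84×13.7) = 0.227 K/W
1/R_core = 1/R_stud + 1/R_cav → R_core = 0.1372 K/W
R_outer = 0.013/(0.193×13.7) = 0.004917 K/W
R_total = 0.1475 K/W
Q = ΔT/R_total = 18/0.1475

Q ≈ 122 W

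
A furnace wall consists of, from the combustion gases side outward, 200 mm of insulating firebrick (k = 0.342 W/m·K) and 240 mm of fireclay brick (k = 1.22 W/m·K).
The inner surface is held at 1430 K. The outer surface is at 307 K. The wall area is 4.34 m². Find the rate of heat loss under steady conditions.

Q ≈ 6240 W

Treating each layer as a thermal resistance in series:
R_insulating firebrick = L/(kA) = 0.2/(0.342×4.34) = 0.1347 K/W
R_fireclay brick = L/(kA) = 0.24/(1.22×4.34) = 0.04533 K/W
R_total = 0.1801 K/W
Q = ΔT / R_total = 1123 / 0.1801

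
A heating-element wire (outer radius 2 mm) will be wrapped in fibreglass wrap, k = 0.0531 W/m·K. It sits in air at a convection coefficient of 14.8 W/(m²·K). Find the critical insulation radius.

For a cylinder r_cr = k/h = 0.0531/14.8
r_cr = 3.59 mm; since the bare radius (2 mm) is below r_cr, adding a thin layer of insulation will *increase* heat loss.

r_cr ≈ 3.59 mm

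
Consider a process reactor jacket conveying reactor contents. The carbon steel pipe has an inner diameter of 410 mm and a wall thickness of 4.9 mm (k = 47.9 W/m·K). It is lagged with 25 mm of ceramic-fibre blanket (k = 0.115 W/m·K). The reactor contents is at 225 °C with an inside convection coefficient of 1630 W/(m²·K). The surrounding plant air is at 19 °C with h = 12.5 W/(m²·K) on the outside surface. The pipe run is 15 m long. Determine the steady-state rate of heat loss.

Cylindrical conduction, so R = ln(r₂/r₁)/(2πkL) per layer, in series:
R_inner film = 1/(h_i·2πr₁L) = 1/(1630×2π×0.205×15) = 3.175×10^-5 K/W
R_carbon steel pipe wall = ln(209.9/205)/(2π×47.9×15) = 5.232×10^-6 K/W
R_ceramic-fibre blanket = ln(234.9/209.9)/(2π×0.115×15) = 0.01038 K/W
R_outer film = 1/(h_o·2πr_oL) = 1/(12.5×2π×0.2349×15) = 0.003614 K/W
R_total = 0.01403 K/W
Q = ΔT/R_total = 206/0.01403

Q ≈ 14700 W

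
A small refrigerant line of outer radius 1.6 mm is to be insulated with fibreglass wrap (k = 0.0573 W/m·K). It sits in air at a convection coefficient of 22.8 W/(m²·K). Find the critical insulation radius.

r_cr ≈ 2.51 mm

For a cylinder r_cr = k/h = 0.0573/22.8
r_cr = 2.51 mm; since the bare radius (1.6 mm) is below r_cr, adding a thin layer of insulation will *increase* heat loss.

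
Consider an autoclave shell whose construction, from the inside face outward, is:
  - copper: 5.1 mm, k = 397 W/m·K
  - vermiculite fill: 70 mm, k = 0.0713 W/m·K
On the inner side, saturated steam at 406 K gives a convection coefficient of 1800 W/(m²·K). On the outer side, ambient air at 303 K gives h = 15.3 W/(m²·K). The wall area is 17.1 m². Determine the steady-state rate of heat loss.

Q ≈ 1680 W

Using the resistance-network approach (series):
R_inner film = 1/(h_i·A) = 1/(1800×17.1) = 3.249×10^-5 K/W
R_copper = L/(kA) = 0.0051/(397×17.1) = 7.512×10^-7 K/W
R_vermiculite fill = L/(kA) = 0.07/(0.0713×17.1) = 0.05741 K/W
R_outer film = 1/(h_o·A) = 1/(15.3×17.1) = 0.003822 K/W
R_total = 0.06127 K/W
Q = ΔT / R_total = 103 / 0.06127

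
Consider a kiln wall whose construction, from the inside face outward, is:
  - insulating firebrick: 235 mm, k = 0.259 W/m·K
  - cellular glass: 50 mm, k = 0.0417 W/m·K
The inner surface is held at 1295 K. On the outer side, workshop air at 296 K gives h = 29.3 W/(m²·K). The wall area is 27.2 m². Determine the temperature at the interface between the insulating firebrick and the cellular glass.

T ≈ 872 K

Model the wall as resistances in series:
R_insulating firebrick = L/(kA) = 0.235/(0.259×27.2) = 0.03336 K/W
R_cellular glass = L/(kA) = 0.05/(0.0417×27.2) = 0.04408 K/W
R_outer film = 1/(h_o·A) = 1/(29.3×27.2) = 0.001255 K/W
R_total = 0.0787 K/W;  Q = ΔT/R_total = 999/0.0787 = 12690 W
T_interface = T_inner − Q·ΣR(inner→interface) = 1295 − 12700×0.03336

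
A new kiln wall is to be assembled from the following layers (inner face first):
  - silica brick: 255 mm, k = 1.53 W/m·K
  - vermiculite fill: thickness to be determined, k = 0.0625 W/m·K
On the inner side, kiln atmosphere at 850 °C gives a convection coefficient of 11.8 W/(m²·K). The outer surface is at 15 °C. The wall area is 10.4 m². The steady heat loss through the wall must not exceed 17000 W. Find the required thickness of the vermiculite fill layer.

L ≈ 16.2 mm

Model the wall as resistances in series:
R_inner film = 1/(h_i·A) = 1/(11.8×10.4) = 0.008149 K/W
R_silica brick = L/(kA) = 0.255/(1.53×10.4) = 0.01603 K/W
Sum of the known resistances R_other = 0.02417 K/W
Required total resistance R_tot = ΔT/Q_allow = 835/17000 = 0.04912 K/W
R_vermiculite fill = R_tot − R_other = 0.02494 K/W
L = R·k·A = 0.02494×0.0625×10.4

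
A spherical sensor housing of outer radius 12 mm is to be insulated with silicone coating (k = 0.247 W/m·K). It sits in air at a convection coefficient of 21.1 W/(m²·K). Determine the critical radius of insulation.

r_cr ≈ 23.4 mm

For a sphere r_cr = 2k/h = 2×0.247/21.1
r_cr = 23.4 mm; since the bare radius (12 mm) is below r_cr, adding a thin layer of insulation will *increase* heat loss.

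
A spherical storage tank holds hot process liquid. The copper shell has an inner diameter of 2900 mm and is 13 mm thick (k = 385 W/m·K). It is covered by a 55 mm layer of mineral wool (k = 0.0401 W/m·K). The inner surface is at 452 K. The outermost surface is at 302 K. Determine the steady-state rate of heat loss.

Spherical conduction: R = (1/r_in − 1/r_out)/(4πk) per layer; series-sum.
R_copper shell = (1/1.45 − 1/1.463)/(4π×385) = 1.267×10^-6 K/W
R_mineral wool = (1/1.463 − 1/1.518)/(4π×0.0401) = 0.04915 K/W
R_total = 0.04915 K/W
Q = ΔT/R_total = 150/0.04915

Q ≈ 3050 W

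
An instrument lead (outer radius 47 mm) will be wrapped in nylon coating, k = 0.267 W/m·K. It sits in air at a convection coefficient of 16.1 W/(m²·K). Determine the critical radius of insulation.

r_cr ≈ 16.6 mm

For a cylinder r_cr = k/h = 0.267/16.1
r_cr = 16.6 mm; since the bare radius (47 mm) is above r_cr, any added insulation will reduce heat loss.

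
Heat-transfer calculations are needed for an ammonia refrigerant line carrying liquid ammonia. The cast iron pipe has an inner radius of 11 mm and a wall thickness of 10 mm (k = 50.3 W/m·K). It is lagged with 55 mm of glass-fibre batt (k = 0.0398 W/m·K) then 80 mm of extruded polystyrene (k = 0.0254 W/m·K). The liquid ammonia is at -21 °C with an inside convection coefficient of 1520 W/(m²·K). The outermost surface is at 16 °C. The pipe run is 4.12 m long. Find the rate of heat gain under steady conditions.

Q ≈ 15.8 W

Cylindrical conduction, so R = ln(r₂/r₁)/(2πkL) per layer, in series:
R_inner film = 1/(h_i·2πr₁L) = 1/(1520×2π×0.011×4.12) = 0.00231 K/W
R_cast iron pipe wall = ln(21/11)/(2π×50.3×4.12) = 4.966×10^-4 K/W
R_glass-fibre batt = ln(76/21)/(2π×0.0398×4.12) = 1.248 K/W
R_extruded polystyrene = ln(156/76)/(2π×0.0254×4.12) = 1.094 K/W
R_total = 2.345 K/W
Q = ΔT/R_total = 37/2.345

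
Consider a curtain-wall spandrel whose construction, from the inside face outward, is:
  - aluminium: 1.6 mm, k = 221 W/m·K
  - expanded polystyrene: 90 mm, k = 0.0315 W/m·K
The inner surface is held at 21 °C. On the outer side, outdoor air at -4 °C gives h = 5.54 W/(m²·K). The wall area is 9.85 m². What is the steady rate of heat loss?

Treating each layer as a thermal resistance in series:
R_aluminium = L/(kA) = 0.0016/(221×9.85) = 7.35×10^-7 K/W
R_expanded polystyrene = L/(kA) = 0.09/(0.0315×9.85) = 0.2901 K/W
R_outer film = 1/(h_o·A) = 1/(5.54×9.85) = 0.01833 K/W
R_total = 0.3084 K/W
Q = ΔT / R_total = 25 / 0.3084

Q ≈ 81.1 W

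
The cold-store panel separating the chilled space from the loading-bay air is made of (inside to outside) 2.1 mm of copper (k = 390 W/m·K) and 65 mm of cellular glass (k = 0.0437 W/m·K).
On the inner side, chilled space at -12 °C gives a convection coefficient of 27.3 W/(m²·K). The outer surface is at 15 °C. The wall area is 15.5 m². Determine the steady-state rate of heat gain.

Q ≈ 275 W

Using the resistance-network approach (series):
R_inner film = 1/(h_i·A) = 1/(27.3×15.5) = 0.002363 K/W
R_copper = L/(kA) = 0.0021/(390×15.5) = 3.474×10^-7 K/W
R_cellular glass = L/(kA) = 0.065/(0.0437×15.5) = 0.09596 K/W
R_total = 0.09833 K/W
Q = ΔT / R_total = 27 / 0.09833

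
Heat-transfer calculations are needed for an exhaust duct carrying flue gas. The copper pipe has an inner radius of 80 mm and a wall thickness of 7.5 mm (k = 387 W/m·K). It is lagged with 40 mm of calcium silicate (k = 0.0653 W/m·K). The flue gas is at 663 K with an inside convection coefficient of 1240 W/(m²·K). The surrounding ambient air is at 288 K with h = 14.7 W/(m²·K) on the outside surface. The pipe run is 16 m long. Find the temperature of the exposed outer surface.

T ≈ 320 K

Cylindrical conduction, so R = ln(r₂/r₁)/(2πkL) per layer, in series:
R_inner film = 1/(h_i·2πr₁L) = 1/(1240×2π×0.08×16) = 1.003×10^-4 K/W
R_copper pipe wall = ln(87.5/80)/(2π×387×16) = 2.303×10^-6 K/W
R_calcium silicate = ln(127.5/87.5)/(2π×0.0653×16) = 0.05735 K/W
R_outer film = 1/(h_o·2πr_oL) = 1/(14.7×2π×0.1275×16) = 0.005307 K/W
R_total = 0.06276 K/W
Q = ΔT/R_total = 375/0.06276
Q = 5980 W
T_interface = T_inner − Q·ΣR(inner→interface) = 663 − 5980×0.05745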